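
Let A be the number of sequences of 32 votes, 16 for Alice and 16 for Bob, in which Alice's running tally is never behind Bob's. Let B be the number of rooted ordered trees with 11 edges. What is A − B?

35298884

Reading a vote for the leader as '(' and for the other as ')' turns such a sequence into a balanced string of 16 pairs, so the count is C_16. So A = C_16 = 35357670.
A rooted plane tree with 11 edges has 12 nodes, and the count is C_11. So B = C_11 = 58786.
A − B = 35357670 − 58786 = 35298884.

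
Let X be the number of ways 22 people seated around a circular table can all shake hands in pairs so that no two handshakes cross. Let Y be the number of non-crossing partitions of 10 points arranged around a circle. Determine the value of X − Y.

41990

Non-crossing handshake pairings of 2n people are counted by C_n; 22 people gives n = 11. So X = C_11 = 58786.
The non-crossing partitions of [10] form a lattice of size C_10. So Y = C_10 = 16796.
X − Y = 58786 − 16796 = 41990.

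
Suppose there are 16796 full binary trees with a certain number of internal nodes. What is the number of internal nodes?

Full binary trees with n internal nodes are counted by C_n, and C_10 = 16796.

10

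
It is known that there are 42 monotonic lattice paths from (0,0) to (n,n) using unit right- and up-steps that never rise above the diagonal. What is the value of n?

Such diagonal-avoiding paths in an n×n grid are counted by C_n. Since C_5 = 42, the index is 5.

5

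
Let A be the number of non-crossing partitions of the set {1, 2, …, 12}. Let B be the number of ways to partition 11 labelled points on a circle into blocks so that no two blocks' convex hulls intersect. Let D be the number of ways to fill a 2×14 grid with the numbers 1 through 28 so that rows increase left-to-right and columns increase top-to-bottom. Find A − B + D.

The non-crossing partitions of [12] form a lattice of size C_12. So A = C_12 = 208012.
Non-crossing partitions of an n-element set are counted by C_n; here n = 11. So B = C_11 = 58786.
By the hook-length formula (or a Dyck-path bijection), SYT of shape 2×14 number C_14. So D = C_14 = 2674440.
A − B + D = 208012 − 58786 + 2674440 = 2823666.

2823666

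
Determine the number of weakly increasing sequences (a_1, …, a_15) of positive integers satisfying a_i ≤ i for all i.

Such sub-staircase sequences of length n are counted by C_n; here n = 15.
C_15 = C_14 · 2(2·14+1)/(14+2) = 2674440 · 58/16 = 9694845.

9694845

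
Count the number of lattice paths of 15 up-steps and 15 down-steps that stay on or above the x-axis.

9694845

A Dyck path with 15 up-steps and 15 down-steps has semilength 15, so there are C_15 of them.
C_15 = C(30,15)/16 = 155117520/16 = 9694845.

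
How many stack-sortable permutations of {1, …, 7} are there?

Stack-sortable permutations are exactly the 231-avoiding ones, counted by C_n; here n = 7.
C_7 = C(14,7)/8 = 3432/8 = 429.

429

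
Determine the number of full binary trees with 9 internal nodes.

Full binary trees with n internal nodes are counted by C_n; here n = 9.
C_9 = 4862.

4862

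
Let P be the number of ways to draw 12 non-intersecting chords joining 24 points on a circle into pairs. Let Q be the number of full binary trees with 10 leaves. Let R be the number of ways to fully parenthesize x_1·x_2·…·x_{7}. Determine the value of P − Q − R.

Non-crossing perfect matchings of 2n points on a circle are counted by C_n; with 24 points, n = 12. So P = C_12 = 208012.
Full binary trees with 10 leaves have 10−1 = 9 internal nodes, so there are C_9 of them. So Q = C_9 = 4862.
Parenthesizations of m factors correspond to full binary trees with m leaves, counted by C_{m−1}; m = 7 gives C_6. So R = C_6 = 132.
P − Q − R = 208012 − 4862 − 132 = 203018.

203018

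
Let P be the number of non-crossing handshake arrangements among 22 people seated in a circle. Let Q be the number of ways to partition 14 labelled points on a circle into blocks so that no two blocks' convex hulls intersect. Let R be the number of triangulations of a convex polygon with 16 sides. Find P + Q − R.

Non-crossing handshake pairings of 2n people are counted by C_n; 22 people gives n = 11. So P = C_11 = 58786.
Non-crossing partitions of an n-element set are counted by C_n; here n = 14. So Q = C_14 = 2674440.
The number of triangulations of a 16-gon is the Catalan number C_14 (index = sides − 2). So R = C_14 = 2674440.
P + Q − R = 58786 + 2674440 − 2674440 = 58786.

58786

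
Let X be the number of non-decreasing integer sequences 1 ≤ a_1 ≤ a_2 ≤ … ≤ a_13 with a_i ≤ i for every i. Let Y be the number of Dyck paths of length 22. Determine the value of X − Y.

684114

Such sub-staircase sequences of length n are counted by C_n; here n = 13. So X = C_13 = 742900.
Paths of 11 up- and 11 down-steps that never dip below the axis are Dyck paths; their count is C_11. So Y = C_11 = 58786.
X − Y = 742900 − 58786 = 684114.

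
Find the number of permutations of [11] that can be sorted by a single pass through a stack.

Stack-sortable permutations are exactly the 231-avoiding ones, counted by C_n; here n = 11.
C_11 = C(22,11)/12 = 705432/12 = 58786.

58786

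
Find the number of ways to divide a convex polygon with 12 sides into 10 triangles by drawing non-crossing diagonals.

16796

The number of triangulations of a 12-gon is the Catalan number C_10 (index = sides − 2).
C_10 = C(20,10)/11 = 184756/11 = 16796.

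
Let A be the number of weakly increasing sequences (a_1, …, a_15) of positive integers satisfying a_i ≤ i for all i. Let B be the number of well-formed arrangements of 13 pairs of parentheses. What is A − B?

Such sub-staircase sequences of length n are counted by C_n; here n = 15. So A = C_15 = 9694845.
Balanced strings of n pairs of brackets are counted by C_n; here n = 13. So B = C_13 = 742900.
A − B = 9694845 − 742900 = 8951945.

8951945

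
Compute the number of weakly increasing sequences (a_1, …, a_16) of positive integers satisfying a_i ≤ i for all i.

Weakly increasing sequences with a_i ≤ i biject with Dyck paths of semilength 16, so there are C_16.
C_16 = C(32,16)/17 = 601080390/17 = 35357670.

35357670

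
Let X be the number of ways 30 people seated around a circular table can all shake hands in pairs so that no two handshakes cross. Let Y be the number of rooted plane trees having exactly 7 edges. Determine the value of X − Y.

Non-crossing handshake pairings of 2n people are counted by C_n; 30 people gives n = 15. So X = C_15 = 9694845.
A rooted plane tree with 7 edges has 8 nodes, and the count is C_7. So Y = C_7 = 429.
X − Y = 9694845 − 429 = 9694416.

9694416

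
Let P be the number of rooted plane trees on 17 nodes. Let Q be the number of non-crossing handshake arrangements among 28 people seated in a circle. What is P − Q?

32683230

A rooted plane tree on 17 nodes has 16 edges, and such trees are counted by C_16. So P = C_16 = 35357670.
Non-crossing handshake pairings of 2n people are counted by C_n; 28 people gives n = 14. So Q = C_14 = 2674440.
P − Q = 35357670 − 2674440 = 32683230.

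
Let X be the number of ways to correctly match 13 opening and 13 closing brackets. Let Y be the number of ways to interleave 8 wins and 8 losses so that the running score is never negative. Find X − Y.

741470

A balanced arrangement of 13 bracket pairs is a Dyck word of semilength 13, so the count is C_13. So X = C_13 = 742900.
Reading a vote for the leader as '(' and for the other as ')' turns such a sequence into a balanced string of 8 pairs, so the count is C_8. So Y = C_8 = 1430.
X − Y = 742900 − 1430 = 741470.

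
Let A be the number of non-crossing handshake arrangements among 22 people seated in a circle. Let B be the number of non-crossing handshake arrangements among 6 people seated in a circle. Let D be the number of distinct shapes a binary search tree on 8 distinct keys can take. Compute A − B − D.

57351

With 22 = 2·11 people, non-crossing handshake pairings are non-crossing perfect matchings on a circle, counted by C_11. So A = C_11 = 58786.
With 6 = 2·3 people, non-crossing handshake pairings are non-crossing perfect matchings on a circle, counted by C_3. So B = C_3 = 5.
Binary trees (left/right distinguished) on n nodes are counted by C_n; here n = 8. So D = C_8 = 1430.
A − B − D = 58786 − 5 − 1430 = 57351.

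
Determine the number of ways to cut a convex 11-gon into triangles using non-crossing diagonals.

Triangulations of a convex m-gon are counted by C_{m−2}; with m = 11 this is C_9.
C_9 = 4862.

4862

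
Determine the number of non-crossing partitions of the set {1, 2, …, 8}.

1430

Non-crossing partitions of an n-element set are counted by C_n; here n = 8.
C_8 = C_7 · 2(2·7+1)/(7+2) = 429 · 30/9 = 1430.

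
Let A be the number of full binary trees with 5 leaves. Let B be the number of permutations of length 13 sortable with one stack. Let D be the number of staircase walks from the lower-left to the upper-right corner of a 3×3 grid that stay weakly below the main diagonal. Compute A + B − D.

Full binary trees with 5 leaves have 5−1 = 4 internal nodes, so there are C_4 of them. So A = C_4 = 14.
Stack-sortable permutations are exactly the 231-avoiding ones, counted by C_n; here n = 13. So B = C_13 = 742900.
Sub-diagonal monotone paths from (0,0) to (3,3) biject with Dyck paths of semilength 3, giving C_3. So D = C_3 = 5.
A + B − D = 14 + 742900 − 5 = 742909.

742909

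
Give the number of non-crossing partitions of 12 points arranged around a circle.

208012

Non-crossing partitions of an n-element set are counted by C_n; here n = 12.
C_12 = 208012.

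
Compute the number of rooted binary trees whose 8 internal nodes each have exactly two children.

Full binary trees with n internal nodes are counted by C_n; here n = 8.
C_8 = C(16,8)/9 = 12870/9 = 1430.

1430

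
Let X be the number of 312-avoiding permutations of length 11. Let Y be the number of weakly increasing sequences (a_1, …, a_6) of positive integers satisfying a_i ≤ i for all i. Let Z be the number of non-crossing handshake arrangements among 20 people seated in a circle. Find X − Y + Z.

75450

Permutations of [n] avoiding any single length-3 pattern are counted by C_n; here n = 11. So X = C_11 = 58786.
Such sub-staircase sequences of length n are counted by C_n; here n = 6. So Y = C_6 = 132.
Non-crossing handshake pairings of 2n people are counted by C_n; 20 people gives n = 10. So Z = C_10 = 16796.
X − Y + Z = 58786 − 132 + 16796 = 75450.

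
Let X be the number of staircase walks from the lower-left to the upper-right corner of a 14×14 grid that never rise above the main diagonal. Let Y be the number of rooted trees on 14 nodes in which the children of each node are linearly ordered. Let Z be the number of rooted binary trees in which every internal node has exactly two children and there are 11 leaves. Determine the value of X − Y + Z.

1948336

Monotone paths in an n×n grid that stay weakly below the diagonal are counted by C_n; here n = 14. So X = C_14 = 2674440.
A rooted plane tree on 14 nodes has 13 edges, and such trees are counted by C_13. So Y = C_13 = 742900.
Full binary trees with 11 leaves have 11−1 = 10 internal nodes, so there are C_10 of them. So Z = C_10 = 16796.
X − Y + Z = 2674440 − 742900 + 16796 = 1948336.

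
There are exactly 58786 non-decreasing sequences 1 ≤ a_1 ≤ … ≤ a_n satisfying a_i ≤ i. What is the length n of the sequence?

Such sub-staircase sequences of length n are counted by C_n, and C_11 = 58786.

11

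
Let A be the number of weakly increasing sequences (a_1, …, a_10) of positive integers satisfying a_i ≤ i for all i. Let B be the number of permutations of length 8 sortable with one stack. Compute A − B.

Such sub-staircase sequences of length n are counted by C_n; here n = 10. So A = C_10 = 16796.
By Knuth's characterisation, the stack-sortable permutations of length 8 are the 231-avoiders, numbering C_8. So B = C_8 = 1430.
A − B = 16796 − 1430 = 15366.

15366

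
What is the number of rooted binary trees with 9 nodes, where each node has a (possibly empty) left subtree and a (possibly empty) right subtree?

4862

There are C_n binary search tree shapes on n keys; with n = 9 that is C_9.
C_9 = C_8 · 2(2·8+1)/(8+2) = 1430 · 34/10 = 4862.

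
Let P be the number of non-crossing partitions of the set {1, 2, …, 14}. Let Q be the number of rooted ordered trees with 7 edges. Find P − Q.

The non-crossing partitions of [14] form a lattice of size C_14. So P = C_14 = 2674440.
A rooted plane tree with 7 edges has 8 nodes, and the count is C_7. So Q = C_7 = 429.
P − Q = 2674440 − 429 = 2674011.

2674011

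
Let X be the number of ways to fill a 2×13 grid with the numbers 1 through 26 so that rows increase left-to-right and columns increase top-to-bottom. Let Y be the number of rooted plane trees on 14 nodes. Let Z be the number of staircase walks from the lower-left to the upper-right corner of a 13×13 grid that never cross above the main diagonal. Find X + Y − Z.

By the hook-length formula (or a Dyck-path bijection), SYT of shape 2×13 number C_13. So X = C_13 = 742900.
A rooted plane tree on 14 nodes has 13 edges, and such trees are counted by C_13. So Y = C_13 = 742900.
Monotone paths in an n×n grid that stay weakly below the diagonal are counted by C_n; here n = 13. So Z = C_13 = 742900.
X + Y − Z = 742900 + 742900 − 742900 = 742900.

742900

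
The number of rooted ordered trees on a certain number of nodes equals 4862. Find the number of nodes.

10

Rooted ordered trees on m nodes are counted by C_{m−1}; 4862 = C_9.
So the index is 9, and the number of nodes is 9 + 1 = 10.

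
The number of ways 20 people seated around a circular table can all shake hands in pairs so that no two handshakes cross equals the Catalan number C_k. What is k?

With 20 = 2·10 people, non-crossing handshake pairings are non-crossing perfect matchings on a circle, counted by C_10.

10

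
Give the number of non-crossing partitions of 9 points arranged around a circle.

Non-crossing partitions of an n-element set are counted by C_n; here n = 9.
C_9 = 4862.

4862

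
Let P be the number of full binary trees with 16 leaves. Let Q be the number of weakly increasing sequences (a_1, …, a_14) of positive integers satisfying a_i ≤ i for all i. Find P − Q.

Full binary trees with 16 leaves have 16−1 = 15 internal nodes, so there are C_15 of them. So P = C_15 = 9694845.
Weakly increasing sequences with a_i ≤ i biject with Dyck paths of semilength 14, so there are C_14. So Q = C_14 = 2674440.
P − Q = 9694845 − 2674440 = 7020405.

7020405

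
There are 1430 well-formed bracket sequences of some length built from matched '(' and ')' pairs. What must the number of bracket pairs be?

Balanced strings of n bracket-pairs are counted by C_n. Since C_8 = 1430, the index is 8.

8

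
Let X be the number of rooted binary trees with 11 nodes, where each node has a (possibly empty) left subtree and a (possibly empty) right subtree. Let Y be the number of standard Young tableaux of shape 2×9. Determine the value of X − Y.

Rooted binary trees with 11 nodes (each child slot possibly empty) number C_11. So X = C_11 = 58786.
By the hook-length formula (or a Dyck-path bijection), SYT of shape 2×9 number C_9. So Y = C_9 = 4862.
X − Y = 58786 − 4862 = 53924.

53924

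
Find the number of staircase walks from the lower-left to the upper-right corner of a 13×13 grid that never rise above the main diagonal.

742900

Sub-diagonal monotone paths from (0,0) to (13,13) biject with Dyck paths of semilength 13, giving C_13.
C_13 = 742900.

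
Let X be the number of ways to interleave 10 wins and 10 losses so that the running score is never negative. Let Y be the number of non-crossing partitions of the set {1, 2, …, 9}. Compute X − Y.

11934

Reading a vote for the leader as '(' and for the other as ')' turns such a sequence into a balanced string of 10 pairs, so the count is C_10. So X = C_10 = 16796.
Non-crossing partitions of an n-element set are counted by C_n; here n = 9. So Y = C_9 = 4862.
X − Y = 16796 − 4862 = 11934.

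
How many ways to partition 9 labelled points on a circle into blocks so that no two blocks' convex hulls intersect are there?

The non-crossing partitions of [9] form a lattice of size C_9.
C_9 = C(18,9)/10 = 48620/10 = 4862.

4862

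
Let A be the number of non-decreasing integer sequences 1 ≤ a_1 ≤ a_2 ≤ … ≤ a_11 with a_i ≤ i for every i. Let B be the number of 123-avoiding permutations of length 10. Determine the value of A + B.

Weakly increasing sequences with a_i ≤ i biject with Dyck paths of semilength 11, so there are C_11. So A = C_11 = 58786.
For any fixed pattern of length 3, the pattern-avoiding permutations of [10] number C_10. So B = C_10 = 16796.
A + B = 58786 + 16796 = 75582.

75582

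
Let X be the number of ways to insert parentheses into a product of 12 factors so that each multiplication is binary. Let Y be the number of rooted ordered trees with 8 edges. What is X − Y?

57356

Parenthesizations of m factors correspond to full binary trees with m leaves, counted by C_{m−1}; m = 12 gives C_11. So X = C_11 = 58786.
A rooted plane tree with 8 edges has 9 nodes, and the count is C_8. So Y = C_8 = 1430.
X − Y = 58786 − 1430 = 57356.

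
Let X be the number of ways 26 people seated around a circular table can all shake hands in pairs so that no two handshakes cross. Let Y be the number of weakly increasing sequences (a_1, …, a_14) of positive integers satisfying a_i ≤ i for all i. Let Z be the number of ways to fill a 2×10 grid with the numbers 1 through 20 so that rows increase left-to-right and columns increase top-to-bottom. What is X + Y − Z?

3400544

Non-crossing handshake pairings of 2n people are counted by C_n; 26 people gives n = 13. So X = C_13 = 742900.
Such sub-staircase sequences of length n are counted by C_n; here n = 14. So Y = C_14 = 2674440.
Standard Young tableaux of shape 2×n are counted by C_n; here n = 10. So Z = C_10 = 16796.
X + Y − Z = 742900 + 2674440 − 16796 = 3400544.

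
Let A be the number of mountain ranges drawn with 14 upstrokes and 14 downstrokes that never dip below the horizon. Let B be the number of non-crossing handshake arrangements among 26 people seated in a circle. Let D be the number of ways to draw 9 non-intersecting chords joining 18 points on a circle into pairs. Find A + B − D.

3412478

Paths of 14 up- and 14 down-steps that never dip below the axis are Dyck paths; their count is C_14. So A = C_14 = 2674440.
With 26 = 2·13 people, non-crossing handshake pairings are non-crossing perfect matchings on a circle, counted by C_13. So B = C_13 = 742900.
Pairing 18 circle points by 9 non-crossing chords gives C_9 matchings. So D = C_9 = 4862.
A + B − D = 2674440 + 742900 − 4862 = 3412478.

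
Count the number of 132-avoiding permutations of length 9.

4862

For any fixed pattern of length 3, the pattern-avoiding permutations of [9] number C_9.
C_9 = C_8 · 2(2·8+1)/(8+2) = 1430 · 34/10 = 4862.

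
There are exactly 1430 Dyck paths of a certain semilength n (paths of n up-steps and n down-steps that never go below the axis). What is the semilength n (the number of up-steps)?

Dyck paths of semilength n are counted by C_n. The Catalan number equal to 1430 is C_8.

8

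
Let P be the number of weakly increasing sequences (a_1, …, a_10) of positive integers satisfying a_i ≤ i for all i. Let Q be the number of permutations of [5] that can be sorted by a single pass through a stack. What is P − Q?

Weakly increasing sequences with a_i ≤ i biject with Dyck paths of semilength 10, so there are C_10. So P = C_10 = 16796.
By Knuth's characterisation, the stack-sortable permutations of length 5 are the 231-avoiders, numbering C_5. So Q = C_5 = 42.
P − Q = 16796 − 42 = 16754.

16754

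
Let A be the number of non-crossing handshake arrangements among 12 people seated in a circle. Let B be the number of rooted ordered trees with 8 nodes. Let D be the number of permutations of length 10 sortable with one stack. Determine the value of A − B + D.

16499

Non-crossing handshake pairings of 2n people are counted by C_n; 12 people gives n = 6. So A = C_6 = 132.
A rooted plane tree on 8 nodes has 7 edges, and such trees are counted by C_7. So B = C_7 = 429.
By Knuth's characterisation, the stack-sortable permutations of length 10 are the 231-avoiders, numbering C_10. So D = C_10 = 16796.
A − B + D = 132 − 429 + 16796 = 16499.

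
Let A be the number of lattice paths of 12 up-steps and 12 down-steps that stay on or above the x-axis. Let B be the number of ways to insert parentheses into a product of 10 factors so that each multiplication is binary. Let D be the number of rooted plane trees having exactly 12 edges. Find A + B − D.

Dyck paths of semilength n (length 2n) are counted by C_n; here n = 12. So A = C_12 = 208012.
Parenthesizations of m factors correspond to full binary trees with m leaves, counted by C_{m−1}; m = 10 gives C_9. So B = C_9 = 4862.
Rooted ordered trees with n edges are counted by C_n; here n = 12. So D = C_12 = 208012.
A + B − D = 208012 + 4862 − 208012 = 4862.

4862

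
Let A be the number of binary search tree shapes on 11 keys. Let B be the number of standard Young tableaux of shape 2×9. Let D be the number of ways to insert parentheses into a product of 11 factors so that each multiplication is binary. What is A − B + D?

There are C_n binary search tree shapes on n keys; with n = 11 that is C_11. So A = C_11 = 58786.
By the hook-length formula (or a Dyck-path bijection), SYT of shape 2×9 number C_9. So B = C_9 = 4862.
Parenthesizations of m factors correspond to full binary trees with m leaves, counted by C_{m−1}; m = 11 gives C_10. So D = C_10 = 16796.
A − B + D = 58786 − 4862 + 16796 = 70720.

70720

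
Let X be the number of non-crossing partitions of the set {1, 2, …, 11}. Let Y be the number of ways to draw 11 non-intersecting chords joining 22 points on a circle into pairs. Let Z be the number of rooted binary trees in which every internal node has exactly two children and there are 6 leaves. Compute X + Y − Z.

117530

Non-crossing partitions of an n-element set are counted by C_n; here n = 11. So X = C_11 = 58786.
Non-crossing perfect matchings of 2n points on a circle are counted by C_n; with 22 points, n = 11. So Y = C_11 = 58786.
Full binary trees with 6 leaves have 6−1 = 5 internal nodes, so there are C_5 of them. So Z = C_5 = 42.
X + Y − Z = 58786 + 58786 − 42 = 117530.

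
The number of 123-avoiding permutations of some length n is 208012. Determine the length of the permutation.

Permutations of [n] avoiding a fixed length-3 pattern are counted by C_n, and C_12 = 208012.

12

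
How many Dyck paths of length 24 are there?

Paths of 12 up- and 12 down-steps that never dip below the axis are Dyck paths; their count is C_12.
C_12 = C_11 · 2(2·11+1)/(11+2) = 58786 · 46/13 = 208012.

208012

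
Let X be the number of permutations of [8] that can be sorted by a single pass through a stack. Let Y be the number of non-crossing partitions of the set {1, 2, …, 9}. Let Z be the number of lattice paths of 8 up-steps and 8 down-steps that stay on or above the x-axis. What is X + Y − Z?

By Knuth's characterisation, the stack-sortable permutations of length 8 are the 231-avoiders, numbering C_8. So X = C_8 = 1430.
The non-crossing partitions of [9] form a lattice of size C_9. So Y = C_9 = 4862.
Paths of 8 up- and 8 down-steps that never dip below the axis are Dyck paths; their count is C_8. So Z = C_8 = 1430.
X + Y − Z = 1430 + 4862 − 1430 = 4862.

4862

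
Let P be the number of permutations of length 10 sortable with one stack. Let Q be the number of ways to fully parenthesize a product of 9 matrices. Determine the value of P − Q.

15366

Stack-sortable permutations are exactly the 231-avoiding ones, counted by C_n; here n = 10. So P = C_10 = 16796.
Parenthesizations of m factors correspond to full binary trees with m leaves, counted by C_{m−1}; m = 9 gives C_8. So Q = C_8 = 1430.
P − Q = 16796 − 1430 = 15366.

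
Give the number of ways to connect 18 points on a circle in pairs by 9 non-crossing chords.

Pairing 18 circle points by 9 non-crossing chords gives C_9 matchings.
C_9 = C(18,9)/10 = 48620/10 = 4862.

4862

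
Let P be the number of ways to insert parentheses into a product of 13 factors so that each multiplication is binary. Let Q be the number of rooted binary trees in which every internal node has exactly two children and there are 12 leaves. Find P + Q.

Parenthesizations of m factors correspond to full binary trees with m leaves, counted by C_{m−1}; m = 13 gives C_12. So P = C_12 = 208012.
Full binary trees with 12 leaves have 12−1 = 11 internal nodes, so there are C_11 of them. So Q = C_11 = 58786.
P + Q = 208012 + 58786 = 266798.

266798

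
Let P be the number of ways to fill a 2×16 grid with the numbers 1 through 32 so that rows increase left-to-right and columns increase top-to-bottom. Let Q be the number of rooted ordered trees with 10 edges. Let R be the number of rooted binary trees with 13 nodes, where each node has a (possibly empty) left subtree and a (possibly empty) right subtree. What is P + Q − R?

By the hook-length formula (or a Dyck-path bijection), SYT of shape 2×16 number C_16. So P = C_16 = 35357670.
A rooted plane tree with 10 edges has 11 nodes, and the count is C_10. So Q = C_10 = 16796.
There are C_n binary search tree shapes on n keys; with n = 13 that is C_13. So R = C_13 = 742900.
P + Q − R = 35357670 + 16796 − 742900 = 34631566.

34631566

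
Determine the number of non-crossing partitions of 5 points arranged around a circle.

42

The non-crossing partitions of [5] form a lattice of size C_5.
C_5 = C(10,5)/6 = 252/6 = 42.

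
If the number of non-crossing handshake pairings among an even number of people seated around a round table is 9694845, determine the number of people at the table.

30

Non-crossing handshake pairings of 2n people are counted by C_n. Since C_15 = 9694845, the index is 15.
So n = 15, and there are 2n = 30 people.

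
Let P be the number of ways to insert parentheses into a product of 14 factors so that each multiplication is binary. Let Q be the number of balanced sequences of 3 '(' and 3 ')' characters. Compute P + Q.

Parenthesizations of m factors correspond to full binary trees with m leaves, counted by C_{m−1}; m = 14 gives C_13. So P = C_13 = 742900.
With 3 pairs the number of balanced bracket strings is the Catalan number C_3. So Q = C_3 = 5.
P + Q = 742900 + 5 = 742905.

742905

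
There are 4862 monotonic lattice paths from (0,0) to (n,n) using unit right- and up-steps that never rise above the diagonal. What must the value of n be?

9

Such diagonal-avoiding paths in an n×n grid are counted by C_n; 4862 = C_9.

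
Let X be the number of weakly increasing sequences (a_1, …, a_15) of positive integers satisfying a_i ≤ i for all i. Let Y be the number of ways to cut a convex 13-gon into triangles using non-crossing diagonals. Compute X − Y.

9636059

Such sub-staircase sequences of length n are counted by C_n; here n = 15. So X = C_15 = 9694845.
A convex 13-gon is triangulated into 11 triangles, and the number of such triangulations is the Catalan number C_{13−2} = C_11. So Y = C_11 = 58786.
X − Y = 9694845 − 58786 = 9636059.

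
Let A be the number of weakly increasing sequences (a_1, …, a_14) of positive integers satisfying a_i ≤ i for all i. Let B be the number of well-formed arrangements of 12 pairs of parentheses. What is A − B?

Such sub-staircase sequences of length n are counted by C_n; here n = 14. So A = C_14 = 2674440.
Balanced strings of n pairs of brackets are counted by C_n; here n = 12. So B = C_12 = 208012.
A − B = 2674440 − 208012 = 2466428.

2466428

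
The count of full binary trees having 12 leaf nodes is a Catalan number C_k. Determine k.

11

A full binary tree with L leaves has L−1 internal nodes and is counted by C_{L−1}; L = 12 gives C_11.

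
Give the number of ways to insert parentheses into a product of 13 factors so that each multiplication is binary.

208012

Ways to associate a product of 13 factors correspond to binary trees on 13 leaves, so the count is C_12.
C_12 = 208012.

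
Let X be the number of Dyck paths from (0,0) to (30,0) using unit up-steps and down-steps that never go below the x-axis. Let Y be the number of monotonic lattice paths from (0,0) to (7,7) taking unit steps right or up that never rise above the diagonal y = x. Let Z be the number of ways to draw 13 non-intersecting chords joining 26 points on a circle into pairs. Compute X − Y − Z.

8951516

A Dyck path with 15 up-steps and 15 down-steps has semilength 15, so there are C_15 of them. So X = C_15 = 9694845.
Sub-diagonal monotone paths from (0,0) to (7,7) biject with Dyck paths of semilength 7, giving C_7. So Y = C_7 = 429.
Non-crossing perfect matchings of 2n points on a circle are counted by C_n; with 26 points, n = 13. So Z = C_13 = 742900.
X − Y − Z = 9694845 − 429 − 742900 = 8951516.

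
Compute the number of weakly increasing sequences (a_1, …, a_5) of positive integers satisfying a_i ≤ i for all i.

Such sub-staircase sequences of length n are counted by C_n; here n = 5.
C_5 = 42.

42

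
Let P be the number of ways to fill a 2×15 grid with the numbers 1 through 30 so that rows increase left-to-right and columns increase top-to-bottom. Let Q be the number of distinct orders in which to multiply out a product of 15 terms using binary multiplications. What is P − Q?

By the hook-length formula (or a Dyck-path bijection), SYT of shape 2×15 number C_15. So P = C_15 = 9694845.
Bracketing 15 factors into binary products is counted by C_{15−1} = C_14. So Q = C_14 = 2674440.
P − Q = 9694845 − 2674440 = 7020405.

7020405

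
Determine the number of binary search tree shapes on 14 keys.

2674440

There are C_n binary search tree shapes on n keys; with n = 14 that is C_14.
C_14 = C(28,14)/15 = 40116600/15 = 2674440.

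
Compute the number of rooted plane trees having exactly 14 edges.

2674440

A rooted plane tree with 14 edges has 15 nodes, and the count is C_14.
C_14 = C_13 · 2(2·13+1)/(13+2) = 742900 · 54/15 = 2674440.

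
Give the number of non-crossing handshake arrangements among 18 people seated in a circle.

4862

Non-crossing handshake pairings of 2n people are counted by C_n; 18 people gives n = 9.
C_9 = C(18,9)/10 = 48620/10 = 4862.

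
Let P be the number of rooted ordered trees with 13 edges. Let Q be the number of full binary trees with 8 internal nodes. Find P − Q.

Rooted ordered trees with n edges are counted by C_n; here n = 13. So P = C_13 = 742900.
Full binary trees with n internal nodes are counted by C_n; here n = 8. So Q = C_8 = 1430.
P − Q = 742900 − 1430 = 741470.

741470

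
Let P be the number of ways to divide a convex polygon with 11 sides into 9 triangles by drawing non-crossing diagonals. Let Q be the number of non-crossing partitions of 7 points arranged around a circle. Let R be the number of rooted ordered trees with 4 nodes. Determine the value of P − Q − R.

4428

Triangulations of a convex m-gon are counted by C_{m−2}; with m = 11 this is C_9. So P = C_9 = 4862.
The non-crossing partitions of [7] form a lattice of size C_7. So Q = C_7 = 429.
A rooted plane tree on 4 nodes has 3 edges, and such trees are counted by C_3. So R = C_3 = 5.
P − Q − R = 4862 − 429 − 5 = 4428.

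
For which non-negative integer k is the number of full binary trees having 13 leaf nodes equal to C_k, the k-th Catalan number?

12

A full binary tree with L leaves has L−1 internal nodes and is counted by C_{L−1}; L = 13 gives C_12.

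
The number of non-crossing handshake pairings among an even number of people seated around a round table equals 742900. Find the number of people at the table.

26

Non-crossing handshake pairings of 2n people are counted by C_n, and C_13 = 742900.
So n = 13, and there are 2n = 26 people.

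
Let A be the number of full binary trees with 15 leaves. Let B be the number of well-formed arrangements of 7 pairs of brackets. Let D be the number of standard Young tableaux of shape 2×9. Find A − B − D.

2669149

A full binary tree with L leaves has L−1 internal nodes and is counted by C_{L−1}; L = 15 gives C_14. So A = C_14 = 2674440.
A balanced arrangement of 7 bracket pairs is a Dyck word of semilength 7, so the count is C_7. So B = C_7 = 429.
Standard Young tableaux of shape 2×n are counted by C_n; here n = 9. So D = C_9 = 4862.
A − B − D = 2674440 − 429 − 4862 = 2669149.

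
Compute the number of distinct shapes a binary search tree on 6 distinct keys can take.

132

Binary trees (left/right distinguished) on n nodes are counted by C_n; here n = 6.
C_6 = 132.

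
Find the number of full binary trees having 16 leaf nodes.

A full binary tree with L leaves has L−1 internal nodes and is counted by C_{L−1}; L = 16 gives C_15.
C_15 = 9694845.

9694845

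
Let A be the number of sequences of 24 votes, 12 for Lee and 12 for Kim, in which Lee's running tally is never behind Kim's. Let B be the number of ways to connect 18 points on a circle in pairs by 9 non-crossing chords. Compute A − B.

Ballot sequences with n votes each where one side never trails are Dyck words, counted by C_n; here n = 12. So A = C_12 = 208012.
Pairing 18 circle points by 9 non-crossing chords gives C_9 matchings. So B = C_9 = 4862.
A − B = 208012 − 4862 = 203150.

203150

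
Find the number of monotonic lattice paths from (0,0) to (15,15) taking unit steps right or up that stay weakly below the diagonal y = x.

9694845

Monotone paths in an n×n grid that stay weakly below the diagonal are counted by C_n; here n = 15.
C_15 = C(30,15)/16 = 155117520/16 = 9694845.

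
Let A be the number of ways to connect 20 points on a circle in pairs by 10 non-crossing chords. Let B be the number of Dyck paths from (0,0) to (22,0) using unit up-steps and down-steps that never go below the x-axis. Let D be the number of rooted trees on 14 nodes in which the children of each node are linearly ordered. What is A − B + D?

700910

Pairing 20 circle points by 10 non-crossing chords gives C_10 matchings. So A = C_10 = 16796.
A Dyck path with 11 up-steps and 11 down-steps has semilength 11, so there are C_11 of them. So B = C_11 = 58786.
Rooted ordered (plane) trees on m nodes have m−1 edges and are counted by C_{m−1}; m = 14 gives C_13. So D = C_13 = 742900.
A − B + D = 16796 − 58786 + 742900 = 700910.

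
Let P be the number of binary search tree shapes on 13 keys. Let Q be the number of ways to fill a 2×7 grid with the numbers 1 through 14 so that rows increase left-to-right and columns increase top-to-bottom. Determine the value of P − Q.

742471

There are C_n binary search tree shapes on n keys; with n = 13 that is C_13. So P = C_13 = 742900.
By the hook-length formula (or a Dyck-path bijection), SYT of shape 2×7 number C_7. So Q = C_7 = 429.
P − Q = 742900 − 429 = 742471.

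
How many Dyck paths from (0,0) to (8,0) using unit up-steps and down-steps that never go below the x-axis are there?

14

Dyck paths of semilength n (length 2n) are counted by C_n; here n = 4.
C_4 = C(8,4)/5 = 70/5 = 14.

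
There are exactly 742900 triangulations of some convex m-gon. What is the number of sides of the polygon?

15

Triangulations of a convex m-gon are counted by C_{m−2}. Since C_13 = 742900, the index is 13.
So m − 2 = 13, giving m = 15 sides.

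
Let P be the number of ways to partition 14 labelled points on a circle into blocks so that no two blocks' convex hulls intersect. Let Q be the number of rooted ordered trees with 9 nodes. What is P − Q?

2673010

Non-crossing partitions of an n-element set are counted by C_n; here n = 14. So P = C_14 = 2674440.
Rooted ordered (plane) trees on m nodes have m−1 edges and are counted by C_{m−1}; m = 9 gives C_8. So Q = C_8 = 1430.
P − Q = 2674440 − 1430 = 2673010.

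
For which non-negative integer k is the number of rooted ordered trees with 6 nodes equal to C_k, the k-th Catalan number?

5

Rooted ordered (plane) trees on m nodes have m−1 edges and are counted by C_{m−1}; m = 6 gives C_5.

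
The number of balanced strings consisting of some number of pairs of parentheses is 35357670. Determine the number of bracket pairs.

Balanced strings of n bracket-pairs are counted by C_n; 35357670 = C_16.

16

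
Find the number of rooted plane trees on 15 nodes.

2674440

A rooted plane tree on 15 nodes has 14 edges, and such trees are counted by C_14.
C_14 = 2674440.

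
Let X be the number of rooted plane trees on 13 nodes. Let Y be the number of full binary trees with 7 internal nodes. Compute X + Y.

208441

Rooted ordered (plane) trees on m nodes have m−1 edges and are counted by C_{m−1}; m = 13 gives C_12. So X = C_12 = 208012.
Full binary trees with n internal nodes are counted by C_n; here n = 7. So Y = C_7 = 429.
X + Y = 208012 + 429 = 208441.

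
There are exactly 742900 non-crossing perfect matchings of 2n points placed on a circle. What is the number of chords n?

13

Non-crossing pairings of 2n points on a circle are counted by C_n; 742900 = C_13.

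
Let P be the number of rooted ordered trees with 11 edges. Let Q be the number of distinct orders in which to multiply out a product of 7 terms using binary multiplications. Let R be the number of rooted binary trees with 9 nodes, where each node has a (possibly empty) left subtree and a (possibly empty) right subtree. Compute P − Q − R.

A rooted plane tree with 11 edges has 12 nodes, and the count is C_11. So P = C_11 = 58786.
Bracketing 7 factors into binary products is counted by C_{7−1} = C_6. So Q = C_6 = 132.
There are C_n binary search tree shapes on n keys; with n = 9 that is C_9. So R = C_9 = 4862.
P − Q − R = 58786 − 132 − 4862 = 53792.

53792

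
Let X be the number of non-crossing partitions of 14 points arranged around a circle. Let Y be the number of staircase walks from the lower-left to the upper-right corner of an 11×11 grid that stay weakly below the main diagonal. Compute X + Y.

Non-crossing partitions of an n-element set are counted by C_n; here n = 14. So X = C_14 = 2674440.
Sub-diagonal monotone paths from (0,0) to (11,11) biject with Dyck paths of semilength 11, giving C_11. So Y = C_11 = 58786.
X + Y = 2674440 + 58786 = 2733226.

2733226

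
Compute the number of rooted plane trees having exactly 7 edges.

A rooted plane tree with 7 edges has 8 nodes, and the count is C_7.
C_7 = C(14,7)/8 = 3432/8 = 429.

429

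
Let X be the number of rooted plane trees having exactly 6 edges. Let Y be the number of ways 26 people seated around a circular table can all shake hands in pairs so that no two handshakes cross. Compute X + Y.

A rooted plane tree with 6 edges has 7 nodes, and the count is C_6. So X = C_6 = 132.
Non-crossing handshake pairings of 2n people are counted by C_n; 26 people gives n = 13. So Y = C_13 = 742900.
X + Y = 132 + 742900 = 743032.

743032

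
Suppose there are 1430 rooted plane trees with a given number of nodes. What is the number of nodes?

9

Rooted ordered trees on m nodes are counted by C_{m−1}, and C_8 = 1430.
So the index is 8, and the number of nodes is 8 + 1 = 9.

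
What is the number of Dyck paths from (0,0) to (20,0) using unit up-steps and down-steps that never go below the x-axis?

Dyck paths of semilength n (length 2n) are counted by C_n; here n = 10.
C_10 = C(20,10)/11 = 184756/11 = 16796.

16796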